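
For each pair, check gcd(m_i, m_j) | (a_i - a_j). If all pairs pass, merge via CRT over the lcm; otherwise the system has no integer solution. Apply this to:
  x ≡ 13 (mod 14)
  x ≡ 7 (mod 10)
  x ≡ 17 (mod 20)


Moduli 14, 10, 20 are not pairwise coprime, so CRT works modulo lcm(m_i) when all pairwise compatibility conditions hold.
Pairwise compatibility: gcd(m_i, m_j) must divide a_i - a_j for every pair.
Merge one congruence at a time:
  Start: x ≡ 13 (mod 14).
  Combine with x ≡ 7 (mod 10): gcd(14, 10) = 2; 7 - 13 = -6, which IS divisible by 2, so compatible.
    Write x = 13 + 14·t and substitute into x ≡ 7 (mod 10): 14·t ≡ 7 − 13 = -6 (mod 10).
    Divide the congruence (and modulus) by g = 2: 7·t ≡ -3 (mod 5).
    Reduce coefficients mod 5: 2·t ≡ 2 (mod 5).
    The inverse of 2 mod 5 is 3 (since 2·3 = 6 = 1·5 + 1), so t ≡ 3·2 = 6 ≡ 1 (mod 5).
    Then x = 13 + 14·1 = 27, valid modulo lcm(14, 10) = 70: x ≡ 27 (mod 70).
  Combine with x ≡ 17 (mod 20): gcd(70, 20) = 10; 17 - 27 = -10, which IS divisible by 10, so compatible.
    Write x = 27 + 70·t and substitute into x ≡ 17 (mod 20): 70·t ≡ 17 − 27 = -10 (mod 20).
    Divide the congruence (and modulus) by g = 10: 7·t ≡ -1 (mod 2).
    Reduce coefficients mod 2: 1·t ≡ 1 (mod 2).
    So t ≡ 1 (mod 2).
    Then x = 27 + 70·1 = 97, valid modulo lcm(70, 20) = 140: x ≡ 97 (mod 140).
Verify: 97 mod 14 = 13, 97 mod 10 = 7, 97 mod 20 = 17.

x ≡ 97 (mod 140).


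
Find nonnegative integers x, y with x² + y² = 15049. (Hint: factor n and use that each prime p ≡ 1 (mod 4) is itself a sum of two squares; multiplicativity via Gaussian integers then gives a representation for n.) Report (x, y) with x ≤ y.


Step 1: Factor n = 15049 = 101 · 149.
Step 2: Check the mod-4 condition on each prime factor: 101 ≡ 1 (mod 4), exponent 1; 149 ≡ 1 (mod 4), exponent 1.
All primes ≡ 3 (mod 4) appear to even exponent (or don't appear), so by the two-squares theorem n IS expressible as a sum of two squares.
Step 3: Build a representation. Here n = 101 · 149 is a product of primes ≡ 1 (mod 4). Each prime p ≡ 1 (mod 4) is itself a sum of two squares; find a² by testing p − a² for a perfect square:
  101: 101 − 1² = 100 = 10² ⇒ 101 = 1² + 10².
  149: 149 − 1² = 148, 149 − 2² = 145, 149 − 3² = 140, 149 − 4² = 133, 149 − 5² = 124, 149 − 6² = 113, 149 − 7² = 100 = 10² ⇒ 149 = 7² + 10².
  Combine using the Brahmagupta–Fibonacci identity (a² + b²)(c² + d²) = (ac − bd)² + (ad + bc)² = (ac + bd)² + (ad − bc)²:
  101 · 149 = 15049: from (1² + 10²)(7² + 10²), take (1·7 − 10·10, 1·10 + 10·7) = (7 − 100, 10 + 70) = (-93, 80); dropping signs (only squares matter) gives (93, 80); check 93² + 80² = 8649 + 6400 = 15049 ✓.
Step 4: Order so x ≤ y and verify: 80² + 93² = 6400 + 8649 = 15049 = n. ✓

n = 15049 = 80² + 93² (one valid representation with x ≤ y).


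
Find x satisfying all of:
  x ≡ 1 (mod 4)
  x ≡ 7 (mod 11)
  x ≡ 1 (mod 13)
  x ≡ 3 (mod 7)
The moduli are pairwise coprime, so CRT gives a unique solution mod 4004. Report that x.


Product of moduli M = 4 · 11 · 13 · 7 = 4004.
Merge one congruence at a time:
  Start: x ≡ 1 (mod 4).
  Combine with x ≡ 7 (mod 11); new modulus lcm = 44.
    Write x = 1 + 4·t and substitute into x ≡ 7 (mod 11): 4·t ≡ 7 − 1 = 6 (mod 11).
    The inverse of 4 mod 11 is 3 (since 4·3 = 12 = 1·11 + 1), so t ≡ 3·6 = 18 ≡ 7 (mod 11).
    Then x = 1 + 4·7 = 29, valid modulo lcm(4, 11) = 44: x ≡ 29 (mod 44).
  Combine with x ≡ 1 (mod 13); new modulus lcm = 572.
    Write x = 29 + 44·t and substitute into x ≡ 1 (mod 13): 44·t ≡ 1 − 29 = -28 (mod 13).
    Reduce coefficients mod 13: 5·t ≡ 11 (mod 13).
    The inverse of 5 mod 13 is 8 (since 5·8 = 40 = 3·13 + 1), so t ≡ 8·11 = 88 ≡ 10 (mod 13).
    Then x = 29 + 44·10 = 469, valid modulo lcm(44, 13) = 572: x ≡ 469 (mod 572).
  Combine with x ≡ 3 (mod 7); new modulus lcm = 4004.
    Write x = 469 + 572·t and substitute into x ≡ 3 (mod 7): 572·t ≡ 3 − 469 = -466 (mod 7).
    Reduce coefficients mod 7: 5·t ≡ 3 (mod 7).
    The inverse of 5 mod 7 is 3 (since 5·3 = 15 = 2·7 + 1), so t ≡ 3·3 = 9 ≡ 2 (mod 7).
    Then x = 469 + 572·2 = 1613, valid modulo lcm(572, 7) = 4004: x ≡ 1613 (mod 4004).
Verify against each original: 1613 mod 4 = 1, 1613 mod 11 = 7, 1613 mod 13 = 1, 1613 mod 7 = 3.

x ≡ 1613 (mod 4004).


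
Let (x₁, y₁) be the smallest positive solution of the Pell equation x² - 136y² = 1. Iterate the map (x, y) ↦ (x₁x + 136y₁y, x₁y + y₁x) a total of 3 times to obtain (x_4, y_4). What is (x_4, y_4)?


Step 1: Find the fundamental solution (x₁, y₁) of x² - 136y² = 1.
  Expand √136 as a continued fraction. a₀ = ⌊√136⌋ = 11; iterate m_{k+1} = d_k·a_k − m_k, d_{k+1} = (136 − m_{k+1}²)/d_k, a_{k+1} = ⌊(a₀ + m_{k+1})/d_{k+1}⌋ (starting m₀ = 0, d₀ = 1), with convergents p_k = a_k·p_{k-1} + p_{k-2}, q_k = a_k·q_{k-1} + q_{k-2} (p₋₁ = 1, q₋₁ = 0):
  k = 0: a₀ = 11; p₀/q₀ = 11/1; p₀² − 136·q₀² = 121 − 136 = -15.
  k = 1: m = 11, d = 15, a = ⌊(11 + 11)/15⌋ = 1; p/q = (1·11 + 1)/(1·1 + 0) = 12/1; p² − 136·q² = 144 − 136 = 8.
  k = 2: m = 4, d = 8, a = ⌊(11 + 4)/8⌋ = 1; p/q = (1·12 + 11)/(1·1 + 1) = 23/2; p² − 136·q² = 529 − 544 = -15.
  k = 3: m = 4, d = 15, a = ⌊(11 + 4)/15⌋ = 1; p/q = (1·23 + 12)/(1·2 + 1) = 35/3; p² − 136·q² = 1225 − 1224 = 1.
  The first convergent with p² − 136·q² = 1 gives the fundamental solution (x₁, y₁) = (35, 3).
Step 2: Apply the recurrence (x_{n+1}, y_{n+1}) = (x₁x_n + 136y₁y_n, x₁y_n + y₁x_n) repeatedly.
  From (x_1, y_1) = (35, 3): x_2 = 35·35 + 136·3·3 = 2449; y_2 = 35·3 + 3·35 = 210.
  From (x_2, y_2) = (2449, 210): x_3 = 35·2449 + 136·3·210 = 171395; y_3 = 35·210 + 3·2449 = 14697.
  From (x_3, y_3) = (171395, 14697): x_4 = 35·171395 + 136·3·14697 = 11995201; y_4 = 35·14697 + 3·171395 = 1028580.
Step 3: Verify x_4² - 136·y_4² = 143884847030401 - 143884847030400 = 1 (should be 1). ✓

(x_1, y_1) = (35, 3); (x_4, y_4) = (11995201, 1028580).


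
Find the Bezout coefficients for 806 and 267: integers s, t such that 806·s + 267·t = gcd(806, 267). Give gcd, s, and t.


Euclidean algorithm on (806, 267) — divide until remainder is 0:
  806 = 3 · 267 + 5
  267 = 53 · 5 + 2
  5 = 2 · 2 + 1
  2 = 2 · 1 + 0
gcd(806, 267) = 1.
Track Bezout coefficients alongside the remainders: start with r₀ = 806 = a·1 + b·0 (s = 1, t = 0) and r₁ = 267 = a·0 + b·1 (s = 0, t = 1); each new remainder r_{k+1} = r_{k-1} − q_k·r_k inherits s_{k+1} = s_{k-1} − q_k·s_k, t_{k+1} = t_{k-1} − q_k·t_k, so r_k = a·s_k + b·t_k at every step:
  q = 3: r = 5, s = 1 − 3·0 = 1, t = 0 − 3·1 = -3  (check: 806·1 + 267·(-3) = 5)
  q = 53: r = 2, s = 0 − 53·1 = -53, t = 1 − 53·(-3) = 160  (check: 806·(-53) + 267·160 = 2)
  q = 2: r = 1, s = 1 − 2·(-53) = 107, t = -3 − 2·160 = -323  (check: 806·107 + 267·(-323) = 1)
The row with r = 1 (the gcd) gives the Bezout coefficients s = 107, t = -323.
Result: 806 · (107) + 267 · (-323) = 1.

gcd(806, 267) = 1; s = 107, t = -323 (check: 806·107 + 267·(-323) = 1).


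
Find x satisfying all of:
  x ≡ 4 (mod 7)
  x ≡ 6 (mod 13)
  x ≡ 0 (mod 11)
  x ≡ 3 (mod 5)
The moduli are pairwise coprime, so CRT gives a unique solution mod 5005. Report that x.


Product of moduli M = 7 · 13 · 11 · 5 = 5005.
Merge one congruence at a time:
  Start: x ≡ 4 (mod 7).
  Combine with x ≡ 6 (mod 13); new modulus lcm = 91.
    Write x = 4 + 7·t and substitute into x ≡ 6 (mod 13): 7·t ≡ 6 − 4 = 2 (mod 13).
    The inverse of 7 mod 13 is 2 (since 7·2 = 14 = 1·13 + 1), so t ≡ 2·2 = 4 ≡ 4 (mod 13).
    Then x = 4 + 7·4 = 32, valid modulo lcm(7, 13) = 91: x ≡ 32 (mod 91).
  Combine with x ≡ 0 (mod 11); new modulus lcm = 1001.
    Write x = 32 + 91·t and substitute into x ≡ 0 (mod 11): 91·t ≡ 0 − 32 = -32 (mod 11).
    Reduce coefficients mod 11: 3·t ≡ 1 (mod 11).
    The inverse of 3 mod 11 is 4 (since 3·4 = 12 = 1·11 + 1), so t ≡ 4·1 = 4 ≡ 4 (mod 11).
    Then x = 32 + 91·4 = 396, valid modulo lcm(91, 11) = 1001: x ≡ 396 (mod 1001).
  Combine with x ≡ 3 (mod 5); new modulus lcm = 5005.
    Write x = 396 + 1001·t and substitute into x ≡ 3 (mod 5): 1001·t ≡ 3 − 396 = -393 (mod 5).
    Reduce coefficients mod 5: 1·t ≡ 2 (mod 5).
    So t ≡ 2 (mod 5).
    Then x = 396 + 1001·2 = 2398, valid modulo lcm(1001, 5) = 5005: x ≡ 2398 (mod 5005).
Verify against each original: 2398 mod 7 = 4, 2398 mod 13 = 6, 2398 mod 11 = 0, 2398 mod 5 = 3.

x ≡ 2398 (mod 5005).


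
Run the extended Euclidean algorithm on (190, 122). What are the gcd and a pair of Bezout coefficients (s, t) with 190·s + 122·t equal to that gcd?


Euclidean algorithm on (190, 122) — divide until remainder is 0:
  190 = 1 · 122 + 68
  122 = 1 · 68 + 54
  68 = 1 · 54 + 14
  54 = 3 · 14 + 12
  14 = 1 · 12 + 2
  12 = 6 · 2 + 0
gcd(190, 122) = 2.
Track Bezout coefficients alongside the remainders: start with r₀ = 190 = a·1 + b·0 (s = 1, t = 0) and r₁ = 122 = a·0 + b·1 (s = 0, t = 1); each new remainder r_{k+1} = r_{k-1} − q_k·r_k inherits s_{k+1} = s_{k-1} − q_k·s_k, t_{k+1} = t_{k-1} − q_k·t_k, so r_k = a·s_k + b·t_k at every step:
  q = 1: r = 68, s = 1 − 1·0 = 1, t = 0 − 1·1 = -1  (check: 190·1 + 122·(-1) = 68)
  q = 1: r = 54, s = 0 − 1·1 = -1, t = 1 − 1·(-1) = 2  (check: 190·(-1) + 122·2 = 54)
  q = 1: r = 14, s = 1 − 1·(-1) = 2, t = -1 − 1·2 = -3  (check: 190·2 + 122·(-3) = 14)
  q = 3: r = 12, s = -1 − 3·2 = -7, t = 2 − 3·(-3) = 11  (check: 190·(-7) + 122·11 = 12)
  q = 1: r = 2, s = 2 − 1·(-7) = 9, t = -3 − 1·11 = -14  (check: 190·9 + 122·(-14) = 2)
The row with r = 2 (the gcd) gives the Bezout coefficients s = 9, t = -14.
Result: 190 · (9) + 122 · (-14) = 2.

gcd(190, 122) = 2; s = 9, t = -14 (check: 190·9 + 122·(-14) = 2).


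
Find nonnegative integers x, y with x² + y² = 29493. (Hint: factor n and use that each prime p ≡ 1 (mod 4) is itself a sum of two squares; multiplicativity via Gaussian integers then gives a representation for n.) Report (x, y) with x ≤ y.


Step 1: Factor n = 29493 = 3^2 · 29 · 113.
Step 2: Check the mod-4 condition on each prime factor: 3 ≡ 3 (mod 4), exponent 2 (must be even); 29 ≡ 1 (mod 4), exponent 1; 113 ≡ 1 (mod 4), exponent 1.
All primes ≡ 3 (mod 4) appear to even exponent (or don't appear), so by the two-squares theorem n IS expressible as a sum of two squares.
Step 3: Build a representation. Group n = k² · m with k = 3 and m = 29 · 113 = 3277 (a product of primes ≡ 1 (mod 4)); a representation of m scales to one of n via (k·x)² + (k·y)² = k²(x² + y²). Each prime p ≡ 1 (mod 4) is itself a sum of two squares; find a² by testing p − a² for a perfect square:
  29: 29 − 1² = 28, 29 − 2² = 25 = 5² ⇒ 29 = 2² + 5².
  113: 113 − 1² = 112, 113 − 2² = 109, 113 − 3² = 104, 113 − 4² = 97, 113 − 5² = 88, 113 − 6² = 77, 113 − 7² = 64 = 8² ⇒ 113 = 7² + 8².
  Combine using the Brahmagupta–Fibonacci identity (a² + b²)(c² + d²) = (ac − bd)² + (ad + bc)² = (ac + bd)² + (ad − bc)²:
  29 · 113 = 3277: from (2² + 5²)(7² + 8²), take (2·7 − 5·8, 2·8 + 5·7) = (14 − 40, 16 + 35) = (-26, 51); dropping signs (only squares matter) gives (26, 51); check 26² + 51² = 676 + 2601 = 3277 ✓.
  Scale by k = 3: (3·26, 3·51) = (78, 153).
Step 4: Order so x ≤ y and verify: 78² + 153² = 6084 + 23409 = 29493 = n. ✓

n = 29493 = 78² + 153² (one valid representation with x ≤ y).


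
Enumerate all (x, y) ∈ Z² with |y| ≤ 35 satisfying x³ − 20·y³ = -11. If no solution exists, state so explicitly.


The equation is x³ - 20y³ = -11. For fixed y, x³ = 20·y³ − 11, so a solution requires the RHS to be a perfect cube.
Strategy: iterate y from -35 to 35, compute RHS = 20·y³ − 11, and check whether it is a (positive or negative) perfect cube.
Check small values of y:
  y = 0: RHS = -11 is not a perfect cube.
  y = 1: RHS = 9 is not a perfect cube.
  y = -1: RHS = -31 is not a perfect cube.
  y = 2: RHS = 149 is not a perfect cube.
  y = -2: RHS = -171 is not a perfect cube.
  y = 3: RHS = 529 is not a perfect cube.
  y = -3: RHS = -551 is not a perfect cube.
Continuing the search up to |y| = 35 finds no solutions either.
No (x, y) in the scanned range satisfies the equation.

No integer solutions with |y| ≤ 35.


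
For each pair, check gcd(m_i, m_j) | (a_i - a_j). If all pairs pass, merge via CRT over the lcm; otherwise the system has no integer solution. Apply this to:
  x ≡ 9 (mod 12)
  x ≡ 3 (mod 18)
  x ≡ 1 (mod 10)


Moduli 12, 18, 10 are not pairwise coprime, so CRT works modulo lcm(m_i) when all pairwise compatibility conditions hold.
Pairwise compatibility: gcd(m_i, m_j) must divide a_i - a_j for every pair.
Merge one congruence at a time:
  Start: x ≡ 9 (mod 12).
  Combine with x ≡ 3 (mod 18): gcd(12, 18) = 6; 3 - 9 = -6, which IS divisible by 6, so compatible.
    Write x = 9 + 12·t and substitute into x ≡ 3 (mod 18): 12·t ≡ 3 − 9 = -6 (mod 18).
    Divide the congruence (and modulus) by g = 6: 2·t ≡ -1 (mod 3).
    Reduce coefficients mod 3: 2·t ≡ 2 (mod 3).
    The inverse of 2 mod 3 is 2 (since 2·2 = 4 = 1·3 + 1), so t ≡ 2·2 = 4 ≡ 1 (mod 3).
    Then x = 9 + 12·1 = 21, valid modulo lcm(12, 18) = 36: x ≡ 21 (mod 36).
  Combine with x ≡ 1 (mod 10): gcd(36, 10) = 2; 1 - 21 = -20, which IS divisible by 2, so compatible.
    Write x = 21 + 36·t and substitute into x ≡ 1 (mod 10): 36·t ≡ 1 − 21 = -20 (mod 10).
    Divide the congruence (and modulus) by g = 2: 18·t ≡ -10 (mod 5).
    Reduce coefficients mod 5: 3·t ≡ 0 (mod 5).
    The inverse of 3 mod 5 is 2 (since 3·2 = 6 = 1·5 + 1), so t ≡ 2·0 = 0 ≡ 0 (mod 5).
    Then x = 21 + 36·0 = 21, valid modulo lcm(36, 10) = 180: x ≡ 21 (mod 180).
Verify: 21 mod 12 = 9, 21 mod 18 = 3, 21 mod 10 = 1.

x ≡ 21 (mod 180).


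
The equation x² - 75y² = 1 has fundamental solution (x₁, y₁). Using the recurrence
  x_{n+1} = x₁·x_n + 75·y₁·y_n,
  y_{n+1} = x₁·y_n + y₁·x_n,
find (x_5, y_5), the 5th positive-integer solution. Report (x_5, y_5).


Step 1: Find the fundamental solution (x₁, y₁) of x² - 75y² = 1.
  Expand √75 as a continued fraction. a₀ = ⌊√75⌋ = 8; iterate m_{k+1} = d_k·a_k − m_k, d_{k+1} = (75 − m_{k+1}²)/d_k, a_{k+1} = ⌊(a₀ + m_{k+1})/d_{k+1}⌋ (starting m₀ = 0, d₀ = 1), with convergents p_k = a_k·p_{k-1} + p_{k-2}, q_k = a_k·q_{k-1} + q_{k-2} (p₋₁ = 1, q₋₁ = 0):
  k = 0: a₀ = 8; p₀/q₀ = 8/1; p₀² − 75·q₀² = 64 − 75 = -11.
  k = 1: m = 8, d = 11, a = ⌊(8 + 8)/11⌋ = 1; p/q = (1·8 + 1)/(1·1 + 0) = 9/1; p² − 75·q² = 81 − 75 = 6.
  k = 2: m = 3, d = 6, a = ⌊(8 + 3)/6⌋ = 1; p/q = (1·9 + 8)/(1·1 + 1) = 17/2; p² − 75·q² = 289 − 300 = -11.
  k = 3: m = 3, d = 11, a = ⌊(8 + 3)/11⌋ = 1; p/q = (1·17 + 9)/(1·2 + 1) = 26/3; p² − 75·q² = 676 − 675 = 1.
  The first convergent with p² − 75·q² = 1 gives the fundamental solution (x₁, y₁) = (26, 3).
Step 2: Apply the recurrence (x_{n+1}, y_{n+1}) = (x₁x_n + 75y₁y_n, x₁y_n + y₁x_n) repeatedly.
  From (x_1, y_1) = (26, 3): x_2 = 26·26 + 75·3·3 = 1351; y_2 = 26·3 + 3·26 = 156.
  From (x_2, y_2) = (1351, 156): x_3 = 26·1351 + 75·3·156 = 70226; y_3 = 26·156 + 3·1351 = 8109.
  From (x_3, y_3) = (70226, 8109): x_4 = 26·70226 + 75·3·8109 = 3650401; y_4 = 26·8109 + 3·70226 = 421512.
  From (x_4, y_4) = (3650401, 421512): x_5 = 26·3650401 + 75·3·421512 = 189750626; y_5 = 26·421512 + 3·3650401 = 21910515.
Step 3: Verify x_5² - 75·y_5² = 36005300067391876 - 36005300067391875 = 1 (should be 1). ✓

(x_1, y_1) = (26, 3); (x_5, y_5) = (189750626, 21910515).


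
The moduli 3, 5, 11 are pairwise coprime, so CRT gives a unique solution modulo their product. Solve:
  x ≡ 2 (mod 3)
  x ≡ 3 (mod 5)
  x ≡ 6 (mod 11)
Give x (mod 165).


Moduli 3, 5, 11 are pairwise coprime; by CRT there is a unique solution modulo M = 3 · 5 · 11 = 165.
Solve pairwise, accumulating the modulus:
  Start with x ≡ 2 (mod 3).
  Combine with x ≡ 3 (mod 5): since gcd(3, 5) = 1, we get a unique residue mod 15.
    Write x = 2 + 3·t and substitute into x ≡ 3 (mod 5): 3·t ≡ 3 − 2 = 1 (mod 5).
    The inverse of 3 mod 5 is 2 (since 3·2 = 6 = 1·5 + 1), so t ≡ 2·1 = 2 ≡ 2 (mod 5).
    Then x = 2 + 3·2 = 8, valid modulo lcm(3, 5) = 15: x ≡ 8 (mod 15).
  Combine with x ≡ 6 (mod 11): since gcd(15, 11) = 1, we get a unique residue mod 165.
    Write x = 8 + 15·t and substitute into x ≡ 6 (mod 11): 15·t ≡ 6 − 8 = -2 (mod 11).
    Reduce coefficients mod 11: 4·t ≡ 9 (mod 11).
    The inverse of 4 mod 11 is 3 (since 4·3 = 12 = 1·11 + 1), so t ≡ 3·9 = 27 ≡ 5 (mod 11).
    Then x = 8 + 15·5 = 83, valid modulo lcm(15, 11) = 165: x ≡ 83 (mod 165).
Verify: 83 mod 3 = 2 ✓, 83 mod 5 = 3 ✓, 83 mod 11 = 6 ✓.

x ≡ 83 (mod 165).


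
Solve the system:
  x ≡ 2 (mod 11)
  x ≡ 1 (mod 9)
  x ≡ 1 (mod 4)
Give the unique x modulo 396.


Moduli 11, 9, 4 are pairwise coprime; by CRT there is a unique solution modulo M = 11 · 9 · 4 = 396.
Solve pairwise, accumulating the modulus:
  Start with x ≡ 2 (mod 11).
  Combine with x ≡ 1 (mod 9): since gcd(11, 9) = 1, we get a unique residue mod 99.
    Write x = 2 + 11·t and substitute into x ≡ 1 (mod 9): 11·t ≡ 1 − 2 = -1 (mod 9).
    Reduce coefficients mod 9: 2·t ≡ 8 (mod 9).
    The inverse of 2 mod 9 is 5 (since 2·5 = 10 = 1·9 + 1), so t ≡ 5·8 = 40 ≡ 4 (mod 9).
    Then x = 2 + 11·4 = 46, valid modulo lcm(11, 9) = 99: x ≡ 46 (mod 99).
  Combine with x ≡ 1 (mod 4): since gcd(99, 4) = 1, we get a unique residue mod 396.
    Write x = 46 + 99·t and substitute into x ≡ 1 (mod 4): 99·t ≡ 1 − 46 = -45 (mod 4).
    Reduce coefficients mod 4: 3·t ≡ 3 (mod 4).
    The inverse of 3 mod 4 is 3 (since 3·3 = 9 = 2·4 + 1), so t ≡ 3·3 = 9 ≡ 1 (mod 4).
    Then x = 46 + 99·1 = 145, valid modulo lcm(99, 4) = 396: x ≡ 145 (mod 396).
Verify: 145 mod 11 = 2 ✓, 145 mod 9 = 1 ✓, 145 mod 4 = 1 ✓.

x ≡ 145 (mod 396).


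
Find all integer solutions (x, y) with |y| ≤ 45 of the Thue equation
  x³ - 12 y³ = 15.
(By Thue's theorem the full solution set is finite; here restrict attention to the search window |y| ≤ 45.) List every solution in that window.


The equation is x³ - 12y³ = 15. For fixed y, x³ = 12·y³ + 15, so a solution requires the RHS to be a perfect cube.
Strategy: iterate y from -45 to 45, compute RHS = 12·y³ + 15, and check whether it is a (positive or negative) perfect cube.
Check small values of y:
  y = 0: RHS = 15 is not a perfect cube.
  y = 1: RHS = 27 = (3)³ ⇒ x = 3 works.
  y = -1: RHS = 3 is not a perfect cube.
  y = 2: RHS = 111 is not a perfect cube.
  y = -2: RHS = -81 is not a perfect cube.
  y = 3: RHS = 339 is not a perfect cube.
  y = -3: RHS = -309 is not a perfect cube.
Continuing the search up to |y| = 45 finds no further solutions beyond those listed.
Collected solutions: (3, 1).

Solutions (with |y| ≤ 45): (3, 1).


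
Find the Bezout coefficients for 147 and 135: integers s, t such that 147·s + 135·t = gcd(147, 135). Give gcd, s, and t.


Euclidean algorithm on (147, 135) — divide until remainder is 0:
  147 = 1 · 135 + 12
  135 = 11 · 12 + 3
  12 = 4 · 3 + 0
gcd(147, 135) = 3.
Track Bezout coefficients alongside the remainders: start with r₀ = 147 = a·1 + b·0 (s = 1, t = 0) and r₁ = 135 = a·0 + b·1 (s = 0, t = 1); each new remainder r_{k+1} = r_{k-1} − q_k·r_k inherits s_{k+1} = s_{k-1} − q_k·s_k, t_{k+1} = t_{k-1} − q_k·t_k, so r_k = a·s_k + b·t_k at every step:
  q = 1: r = 12, s = 1 − 1·0 = 1, t = 0 − 1·1 = -1  (check: 147·1 + 135·(-1) = 12)
  q = 11: r = 3, s = 0 − 11·1 = -11, t = 1 − 11·(-1) = 12  (check: 147·(-11) + 135·12 = 3)
The row with r = 3 (the gcd) gives the Bezout coefficients s = -11, t = 12.
Result: 147 · (-11) + 135 · (12) = 3.

gcd(147, 135) = 3; s = -11, t = 12 (check: 147·(-11) + 135·12 = 3).


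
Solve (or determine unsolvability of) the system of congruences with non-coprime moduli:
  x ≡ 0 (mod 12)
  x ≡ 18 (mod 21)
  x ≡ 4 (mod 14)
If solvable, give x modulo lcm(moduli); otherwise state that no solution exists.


Moduli 12, 21, 14 are not pairwise coprime, so CRT works modulo lcm(m_i) when all pairwise compatibility conditions hold.
Pairwise compatibility: gcd(m_i, m_j) must divide a_i - a_j for every pair.
Merge one congruence at a time:
  Start: x ≡ 0 (mod 12).
  Combine with x ≡ 18 (mod 21): gcd(12, 21) = 3; 18 - 0 = 18, which IS divisible by 3, so compatible.
    Write x = 0 + 12·t and substitute into x ≡ 18 (mod 21): 12·t ≡ 18 − 0 = 18 (mod 21).
    Divide the congruence (and modulus) by g = 3: 4·t ≡ 6 (mod 7).
    The inverse of 4 mod 7 is 2 (since 4·2 = 8 = 1·7 + 1), so t ≡ 2·6 = 12 ≡ 5 (mod 7).
    Then x = 0 + 12·5 = 60, valid modulo lcm(12, 21) = 84: x ≡ 60 (mod 84).
  Combine with x ≡ 4 (mod 14): gcd(84, 14) = 14; 4 - 60 = -56, which IS divisible by 14, so compatible.
    Write x = 60 + 84·t and substitute into x ≡ 4 (mod 14): 84·t ≡ 4 − 60 = -56 (mod 14).
    Divide the congruence (and modulus) by g = 14: 6·t ≡ -4 (mod 1).
    Modulo 1 every t works; take t = 0.
    Then x = 60 + 84·0 = 60, valid modulo lcm(84, 14) = 84: x ≡ 60 (mod 84).
Verify: 60 mod 12 = 0, 60 mod 21 = 18, 60 mod 14 = 4.

x ≡ 60 (mod 84).


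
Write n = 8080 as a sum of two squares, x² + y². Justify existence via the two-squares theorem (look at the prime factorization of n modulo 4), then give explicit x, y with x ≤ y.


Step 1: Factor n = 8080 = 2^4 · 5 · 101.
Step 2: Check the mod-4 condition on each prime factor: 2 = 2 (special); 5 ≡ 1 (mod 4), exponent 1; 101 ≡ 1 (mod 4), exponent 1.
All primes ≡ 3 (mod 4) appear to even exponent (or don't appear), so by the two-squares theorem n IS expressible as a sum of two squares.
Step 3: Build a representation. Group n = k² · m with k = 4 and m = 5 · 101 = 505 (a product of primes ≡ 1 (mod 4)); a representation of m scales to one of n via (k·x)² + (k·y)² = k²(x² + y²). Each prime p ≡ 1 (mod 4) is itself a sum of two squares; find a² by testing p − a² for a perfect square:
  5: 5 − 1² = 4 = 2² ⇒ 5 = 1² + 2².
  101: 101 − 1² = 100 = 10² ⇒ 101 = 1² + 10².
  Combine using the Brahmagupta–Fibonacci identity (a² + b²)(c² + d²) = (ac − bd)² + (ad + bc)² = (ac + bd)² + (ad − bc)²:
  5 · 101 = 505: from (1² + 2²)(1² + 10²), take (1·1 − 2·10, 1·10 + 2·1) = (1 − 20, 10 + 2) = (-19, 12); dropping signs (only squares matter) gives (19, 12); check 19² + 12² = 361 + 144 = 505 ✓.
  Scale by k = 4: (4·19, 4·12) = (76, 48).
Step 4: Order so x ≤ y and verify: 48² + 76² = 2304 + 5776 = 8080 = n. ✓

n = 8080 = 48² + 76² (one valid representation with x ≤ y).


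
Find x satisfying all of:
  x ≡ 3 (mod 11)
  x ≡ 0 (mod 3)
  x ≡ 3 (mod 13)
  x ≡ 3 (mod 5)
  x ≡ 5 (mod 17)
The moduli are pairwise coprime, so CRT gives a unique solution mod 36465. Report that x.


Product of moduli M = 11 · 3 · 13 · 5 · 17 = 36465.
Merge one congruence at a time:
  Start: x ≡ 3 (mod 11).
  Combine with x ≡ 0 (mod 3); new modulus lcm = 33.
    Write x = 3 + 11·t and substitute into x ≡ 0 (mod 3): 11·t ≡ 0 − 3 = -3 (mod 3).
    Reduce coefficients mod 3: 2·t ≡ 0 (mod 3).
    The inverse of 2 mod 3 is 2 (since 2·2 = 4 = 1·3 + 1), so t ≡ 2·0 = 0 ≡ 0 (mod 3).
    Then x = 3 + 11·0 = 3, valid modulo lcm(11, 3) = 33: x ≡ 3 (mod 33).
  Combine with x ≡ 3 (mod 13); new modulus lcm = 429.
    Write x = 3 + 33·t and substitute into x ≡ 3 (mod 13): 33·t ≡ 3 − 3 = 0 (mod 13).
    Reduce coefficients mod 13: 7·t ≡ 0 (mod 13).
    The inverse of 7 mod 13 is 2 (since 7·2 = 14 = 1·13 + 1), so t ≡ 2·0 = 0 ≡ 0 (mod 13).
    Then x = 3 + 33·0 = 3, valid modulo lcm(33, 13) = 429: x ≡ 3 (mod 429).
  Combine with x ≡ 3 (mod 5); new modulus lcm = 2145.
    Write x = 3 + 429·t and substitute into x ≡ 3 (mod 5): 429·t ≡ 3 − 3 = 0 (mod 5).
    Reduce coefficients mod 5: 4·t ≡ 0 (mod 5).
    The inverse of 4 mod 5 is 4 (since 4·4 = 16 = 3·5 + 1), so t ≡ 4·0 = 0 ≡ 0 (mod 5).
    Then x = 3 + 429·0 = 3, valid modulo lcm(429, 5) = 2145: x ≡ 3 (mod 2145).
  Combine with x ≡ 5 (mod 17); new modulus lcm = 36465.
    Write x = 3 + 2145·t and substitute into x ≡ 5 (mod 17): 2145·t ≡ 5 − 3 = 2 (mod 17).
    Reduce coefficients mod 17: 3·t ≡ 2 (mod 17).
    The inverse of 3 mod 17 is 6 (since 3·6 = 18 = 1·17 + 1), so t ≡ 6·2 = 12 ≡ 12 (mod 17).
    Then x = 3 + 2145·12 = 25743, valid modulo lcm(2145, 17) = 36465: x ≡ 25743 (mod 36465).
Verify against each original: 25743 mod 11 = 3, 25743 mod 3 = 0, 25743 mod 13 = 3, 25743 mod 5 = 3, 25743 mod 17 = 5.

x ≡ 25743 (mod 36465).


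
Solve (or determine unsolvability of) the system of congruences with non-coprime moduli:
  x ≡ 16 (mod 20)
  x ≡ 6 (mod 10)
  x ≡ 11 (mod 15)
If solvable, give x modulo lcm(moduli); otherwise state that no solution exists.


Moduli 20, 10, 15 are not pairwise coprime, so CRT works modulo lcm(m_i) when all pairwise compatibility conditions hold.
Pairwise compatibility: gcd(m_i, m_j) must divide a_i - a_j for every pair.
Merge one congruence at a time:
  Start: x ≡ 16 (mod 20).
  Combine with x ≡ 6 (mod 10): gcd(20, 10) = 10; 6 - 16 = -10, which IS divisible by 10, so compatible.
    Write x = 16 + 20·t and substitute into x ≡ 6 (mod 10): 20·t ≡ 6 − 16 = -10 (mod 10).
    Divide the congruence (and modulus) by g = 10: 2·t ≡ -1 (mod 1).
    Modulo 1 every t works; take t = 0.
    Then x = 16 + 20·0 = 16, valid modulo lcm(20, 10) = 20: x ≡ 16 (mod 20).
  Combine with x ≡ 11 (mod 15): gcd(20, 15) = 5; 11 - 16 = -5, which IS divisible by 5, so compatible.
    Write x = 16 + 20·t and substitute into x ≡ 11 (mod 15): 20·t ≡ 11 − 16 = -5 (mod 15).
    Divide the congruence (and modulus) by g = 5: 4·t ≡ -1 (mod 3).
    Reduce coefficients mod 3: 1·t ≡ 2 (mod 3).
    So t ≡ 2 (mod 3).
    Then x = 16 + 20·2 = 56, valid modulo lcm(20, 15) = 60: x ≡ 56 (mod 60).
Verify: 56 mod 20 = 16, 56 mod 10 = 6, 56 mod 15 = 11.

x ≡ 56 (mod 60).


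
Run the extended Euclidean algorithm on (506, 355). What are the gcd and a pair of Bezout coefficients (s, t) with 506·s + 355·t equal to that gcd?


Euclidean algorithm on (506, 355) — divide until remainder is 0:
  506 = 1 · 355 + 151
  355 = 2 · 151 + 53
  151 = 2 · 53 + 45
  53 = 1 · 45 + 8
  45 = 5 · 8 + 5
  8 = 1 · 5 + 3
  5 = 1 · 3 + 2
  3 = 1 · 2 + 1
  2 = 2 · 1 + 0
gcd(506, 355) = 1.
Track Bezout coefficients alongside the remainders: start with r₀ = 506 = a·1 + b·0 (s = 1, t = 0) and r₁ = 355 = a·0 + b·1 (s = 0, t = 1); each new remainder r_{k+1} = r_{k-1} − q_k·r_k inherits s_{k+1} = s_{k-1} − q_k·s_k, t_{k+1} = t_{k-1} − q_k·t_k, so r_k = a·s_k + b·t_k at every step:
  q = 1: r = 151, s = 1 − 1·0 = 1, t = 0 − 1·1 = -1  (check: 506·1 + 355·(-1) = 151)
  q = 2: r = 53, s = 0 − 2·1 = -2, t = 1 − 2·(-1) = 3  (check: 506·(-2) + 355·3 = 53)
  q = 2: r = 45, s = 1 − 2·(-2) = 5, t = -1 − 2·3 = -7  (check: 506·5 + 355·(-7) = 45)
  q = 1: r = 8, s = -2 − 1·5 = -7, t = 3 − 1·(-7) = 10  (check: 506·(-7) + 355·10 = 8)
  q = 5: r = 5, s = 5 − 5·(-7) = 40, t = -7 − 5·10 = -57  (check: 506·40 + 355·(-57) = 5)
  q = 1: r = 3, s = -7 − 1·40 = -47, t = 10 − 1·(-57) = 67  (check: 506·(-47) + 355·67 = 3)
  q = 1: r = 2, s = 40 − 1·(-47) = 87, t = -57 − 1·67 = -124  (check: 506·87 + 355·(-124) = 2)
  q = 1: r = 1, s = -47 − 1·87 = -134, t = 67 − 1·(-124) = 191  (check: 506·(-134) + 355·191 = 1)
The row with r = 1 (the gcd) gives the Bezout coefficients s = -134, t = 191.
Result: 506 · (-134) + 355 · (191) = 1.

gcd(506, 355) = 1; s = -134, t = 191 (check: 506·(-134) + 355·191 = 1).


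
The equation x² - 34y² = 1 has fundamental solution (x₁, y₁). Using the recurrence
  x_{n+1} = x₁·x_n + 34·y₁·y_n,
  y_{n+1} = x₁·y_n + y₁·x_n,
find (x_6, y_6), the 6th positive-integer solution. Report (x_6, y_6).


Step 1: Find the fundamental solution (x₁, y₁) of x² - 34y² = 1.
  Expand √34 as a continued fraction. a₀ = ⌊√34⌋ = 5; iterate m_{k+1} = d_k·a_k − m_k, d_{k+1} = (34 − m_{k+1}²)/d_k, a_{k+1} = ⌊(a₀ + m_{k+1})/d_{k+1}⌋ (starting m₀ = 0, d₀ = 1), with convergents p_k = a_k·p_{k-1} + p_{k-2}, q_k = a_k·q_{k-1} + q_{k-2} (p₋₁ = 1, q₋₁ = 0):
  k = 0: a₀ = 5; p₀/q₀ = 5/1; p₀² − 34·q₀² = 25 − 34 = -9.
  k = 1: m = 5, d = 9, a = ⌊(5 + 5)/9⌋ = 1; p/q = (1·5 + 1)/(1·1 + 0) = 6/1; p² − 34·q² = 36 − 34 = 2.
  k = 2: m = 4, d = 2, a = ⌊(5 + 4)/2⌋ = 4; p/q = (4·6 + 5)/(4·1 + 1) = 29/5; p² − 34·q² = 841 − 850 = -9.
  k = 3: m = 4, d = 9, a = ⌊(5 + 4)/9⌋ = 1; p/q = (1·29 + 6)/(1·5 + 1) = 35/6; p² − 34·q² = 1225 − 1224 = 1.
  The first convergent with p² − 34·q² = 1 gives the fundamental solution (x₁, y₁) = (35, 6).
Step 2: Apply the recurrence (x_{n+1}, y_{n+1}) = (x₁x_n + 34y₁y_n, x₁y_n + y₁x_n) repeatedly.
  From (x_1, y_1) = (35, 6): x_2 = 35·35 + 34·6·6 = 2449; y_2 = 35·6 + 6·35 = 420.
  From (x_2, y_2) = (2449, 420): x_3 = 35·2449 + 34·6·420 = 171395; y_3 = 35·420 + 6·2449 = 29394.
  From (x_3, y_3) = (171395, 29394): x_4 = 35·171395 + 34·6·29394 = 11995201; y_4 = 35·29394 + 6·171395 = 2057160.
  From (x_4, y_4) = (11995201, 2057160): x_5 = 35·11995201 + 34·6·2057160 = 839492675; y_5 = 35·2057160 + 6·11995201 = 143971806.
  From (x_5, y_5) = (839492675, 143971806): x_6 = 35·839492675 + 34·6·143971806 = 58752492049; y_6 = 35·143971806 + 6·839492675 = 10075969260.
Step 3: Verify x_6² - 34·y_6² = 3451855321967808218401 - 3451855321967808218400 = 1 (should be 1). ✓

(x_1, y_1) = (35, 6); (x_6, y_6) = (58752492049, 10075969260).


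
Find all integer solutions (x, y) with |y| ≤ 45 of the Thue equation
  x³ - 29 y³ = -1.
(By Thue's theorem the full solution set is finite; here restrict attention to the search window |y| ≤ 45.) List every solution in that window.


The equation is x³ - 29y³ = -1. For fixed y, x³ = 29·y³ − 1, so a solution requires the RHS to be a perfect cube.
Strategy: iterate y from -45 to 45, compute RHS = 29·y³ − 1, and check whether it is a (positive or negative) perfect cube.
Check small values of y:
  y = 0: RHS = -1 = (-1)³ ⇒ x = -1 works.
  y = 1: RHS = 28 is not a perfect cube.
  y = -1: RHS = -30 is not a perfect cube.
  y = 2: RHS = 231 is not a perfect cube.
  y = -2: RHS = -233 is not a perfect cube.
  y = 3: RHS = 782 is not a perfect cube.
  y = -3: RHS = -784 is not a perfect cube.
Continuing the search up to |y| = 45 finds no further solutions beyond those listed.
Collected solutions: (-1, 0).

Solutions (with |y| ≤ 45): (-1, 0).


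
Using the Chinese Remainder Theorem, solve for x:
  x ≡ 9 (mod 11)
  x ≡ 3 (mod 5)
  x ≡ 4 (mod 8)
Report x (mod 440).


Moduli 11, 5, 8 are pairwise coprime; by CRT there is a unique solution modulo M = 11 · 5 · 8 = 440.
Solve pairwise, accumulating the modulus:
  Start with x ≡ 9 (mod 11).
  Combine with x ≡ 3 (mod 5): since gcd(11, 5) = 1, we get a unique residue mod 55.
    Write x = 9 + 11·t and substitute into x ≡ 3 (mod 5): 11·t ≡ 3 − 9 = -6 (mod 5).
    Reduce coefficients mod 5: 1·t ≡ 4 (mod 5).
    So t ≡ 4 (mod 5).
    Then x = 9 + 11·4 = 53, valid modulo lcm(11, 5) = 55: x ≡ 53 (mod 55).
  Combine with x ≡ 4 (mod 8): since gcd(55, 8) = 1, we get a unique residue mod 440.
    Write x = 53 + 55·t and substitute into x ≡ 4 (mod 8): 55·t ≡ 4 − 53 = -49 (mod 8).
    Reduce coefficients mod 8: 7·t ≡ 7 (mod 8).
    The inverse of 7 mod 8 is 7 (since 7·7 = 49 = 6·8 + 1), so t ≡ 7·7 = 49 ≡ 1 (mod 8).
    Then x = 53 + 55·1 = 108, valid modulo lcm(55, 8) = 440: x ≡ 108 (mod 440).
Verify: 108 mod 11 = 9 ✓, 108 mod 5 = 3 ✓, 108 mod 8 = 4 ✓.

x ≡ 108 (mod 440).


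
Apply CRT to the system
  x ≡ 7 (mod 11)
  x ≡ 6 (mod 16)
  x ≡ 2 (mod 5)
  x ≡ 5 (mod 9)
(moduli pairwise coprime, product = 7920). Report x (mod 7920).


Product of moduli M = 11 · 16 · 5 · 9 = 7920.
Merge one congruence at a time:
  Start: x ≡ 7 (mod 11).
  Combine with x ≡ 6 (mod 16); new modulus lcm = 176.
    Write x = 7 + 11·t and substitute into x ≡ 6 (mod 16): 11·t ≡ 6 − 7 = -1 (mod 16).
    Reduce coefficients mod 16: 11·t ≡ 15 (mod 16).
    The inverse of 11 mod 16 is 3 (since 11·3 = 33 = 2·16 + 1), so t ≡ 3·15 = 45 ≡ 13 (mod 16).
    Then x = 7 + 11·13 = 150, valid modulo lcm(11, 16) = 176: x ≡ 150 (mod 176).
  Combine with x ≡ 2 (mod 5); new modulus lcm = 880.
    Write x = 150 + 176·t and substitute into x ≡ 2 (mod 5): 176·t ≡ 2 − 150 = -148 (mod 5).
    Reduce coefficients mod 5: 1·t ≡ 2 (mod 5).
    So t ≡ 2 (mod 5).
    Then x = 150 + 176·2 = 502, valid modulo lcm(176, 5) = 880: x ≡ 502 (mod 880).
  Combine with x ≡ 5 (mod 9); new modulus lcm = 7920.
    Write x = 502 + 880·t and substitute into x ≡ 5 (mod 9): 880·t ≡ 5 − 502 = -497 (mod 9).
    Reduce coefficients mod 9: 7·t ≡ 7 (mod 9).
    The inverse of 7 mod 9 is 4 (since 7·4 = 28 = 3·9 + 1), so t ≡ 4·7 = 28 ≡ 1 (mod 9).
    Then x = 502 + 880·1 = 1382, valid modulo lcm(880, 9) = 7920: x ≡ 1382 (mod 7920).
Verify against each original: 1382 mod 11 = 7, 1382 mod 16 = 6, 1382 mod 5 = 2, 1382 mod 9 = 5.

x ≡ 1382 (mod 7920).


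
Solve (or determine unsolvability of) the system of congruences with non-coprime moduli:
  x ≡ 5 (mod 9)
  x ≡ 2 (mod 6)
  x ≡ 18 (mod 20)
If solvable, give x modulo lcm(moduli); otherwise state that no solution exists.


Moduli 9, 6, 20 are not pairwise coprime, so CRT works modulo lcm(m_i) when all pairwise compatibility conditions hold.
Pairwise compatibility: gcd(m_i, m_j) must divide a_i - a_j for every pair.
Merge one congruence at a time:
  Start: x ≡ 5 (mod 9).
  Combine with x ≡ 2 (mod 6): gcd(9, 6) = 3; 2 - 5 = -3, which IS divisible by 3, so compatible.
    Write x = 5 + 9·t and substitute into x ≡ 2 (mod 6): 9·t ≡ 2 − 5 = -3 (mod 6).
    Divide the congruence (and modulus) by g = 3: 3·t ≡ -1 (mod 2).
    Reduce coefficients mod 2: 1·t ≡ 1 (mod 2).
    So t ≡ 1 (mod 2).
    Then x = 5 + 9·1 = 14, valid modulo lcm(9, 6) = 18: x ≡ 14 (mod 18).
  Combine with x ≡ 18 (mod 20): gcd(18, 20) = 2; 18 - 14 = 4, which IS divisible by 2, so compatible.
    Write x = 14 + 18·t and substitute into x ≡ 18 (mod 20): 18·t ≡ 18 − 14 = 4 (mod 20).
    Divide the congruence (and modulus) by g = 2: 9·t ≡ 2 (mod 10).
    The inverse of 9 mod 10 is 9 (since 9·9 = 81 = 8·10 + 1), so t ≡ 9·2 = 18 ≡ 8 (mod 10).
    Then x = 14 + 18·8 = 158, valid modulo lcm(18, 20) = 180: x ≡ 158 (mod 180).
Verify: 158 mod 9 = 5, 158 mod 6 = 2, 158 mod 20 = 18.

x ≡ 158 (mod 180).


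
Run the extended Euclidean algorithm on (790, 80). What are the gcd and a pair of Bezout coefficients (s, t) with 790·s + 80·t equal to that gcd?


Euclidean algorithm on (790, 80) — divide until remainder is 0:
  790 = 9 · 80 + 70
  80 = 1 · 70 + 10
  70 = 7 · 10 + 0
gcd(790, 80) = 10.
Track Bezout coefficients alongside the remainders: start with r₀ = 790 = a·1 + b·0 (s = 1, t = 0) and r₁ = 80 = a·0 + b·1 (s = 0, t = 1); each new remainder r_{k+1} = r_{k-1} − q_k·r_k inherits s_{k+1} = s_{k-1} − q_k·s_k, t_{k+1} = t_{k-1} − q_k·t_k, so r_k = a·s_k + b·t_k at every step:
  q = 9: r = 70, s = 1 − 9·0 = 1, t = 0 − 9·1 = -9  (check: 790·1 + 80·(-9) = 70)
  q = 1: r = 10, s = 0 − 1·1 = -1, t = 1 − 1·(-9) = 10  (check: 790·(-1) + 80·10 = 10)
The row with r = 10 (the gcd) gives the Bezout coefficients s = -1, t = 10.
Result: 790 · (-1) + 80 · (10) = 10.

gcd(790, 80) = 10; s = -1, t = 10 (check: 790·(-1) + 80·10 = 10).


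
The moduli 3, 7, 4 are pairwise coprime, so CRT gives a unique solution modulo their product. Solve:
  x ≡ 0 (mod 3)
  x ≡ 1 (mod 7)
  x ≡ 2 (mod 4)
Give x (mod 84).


Moduli 3, 7, 4 are pairwise coprime; by CRT there is a unique solution modulo M = 3 · 7 · 4 = 84.
Solve pairwise, accumulating the modulus:
  Start with x ≡ 0 (mod 3).
  Combine with x ≡ 1 (mod 7): since gcd(3, 7) = 1, we get a unique residue mod 21.
    Write x = 0 + 3·t and substitute into x ≡ 1 (mod 7): 3·t ≡ 1 − 0 = 1 (mod 7).
    The inverse of 3 mod 7 is 5 (since 3·5 = 15 = 2·7 + 1), so t ≡ 5·1 = 5 ≡ 5 (mod 7).
    Then x = 0 + 3·5 = 15, valid modulo lcm(3, 7) = 21: x ≡ 15 (mod 21).
  Combine with x ≡ 2 (mod 4): since gcd(21, 4) = 1, we get a unique residue mod 84.
    Write x = 15 + 21·t and substitute into x ≡ 2 (mod 4): 21·t ≡ 2 − 15 = -13 (mod 4).
    Reduce coefficients mod 4: 1·t ≡ 3 (mod 4).
    So t ≡ 3 (mod 4).
    Then x = 15 + 21·3 = 78, valid modulo lcm(21, 4) = 84: x ≡ 78 (mod 84).
Verify: 78 mod 3 = 0 ✓, 78 mod 7 = 1 ✓, 78 mod 4 = 2 ✓.

x ≡ 78 (mod 84).


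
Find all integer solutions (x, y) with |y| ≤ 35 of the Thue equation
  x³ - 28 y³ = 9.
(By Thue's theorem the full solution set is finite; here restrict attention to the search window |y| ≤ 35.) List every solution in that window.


The equation is x³ - 28y³ = 9. For fixed y, x³ = 28·y³ + 9, so a solution requires the RHS to be a perfect cube.
Strategy: iterate y from -35 to 35, compute RHS = 28·y³ + 9, and check whether it is a (positive or negative) perfect cube.
Check small values of y:
  y = 0: RHS = 9 is not a perfect cube.
  y = 1: RHS = 37 is not a perfect cube.
  y = -1: RHS = -19 is not a perfect cube.
  y = 2: RHS = 233 is not a perfect cube.
  y = -2: RHS = -215 is not a perfect cube.
  y = 3: RHS = 765 is not a perfect cube.
  y = -3: RHS = -747 is not a perfect cube.
Continuing the search up to |y| = 35 finds no solutions either.
No (x, y) in the scanned range satisfies the equation.

No integer solutions with |y| ≤ 35.


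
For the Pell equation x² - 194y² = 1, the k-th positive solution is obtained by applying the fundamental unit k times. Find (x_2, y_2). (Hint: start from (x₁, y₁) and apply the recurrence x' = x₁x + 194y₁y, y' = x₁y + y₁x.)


Step 1: Find the fundamental solution (x₁, y₁) of x² - 194y² = 1.
  Expand √194 as a continued fraction. a₀ = ⌊√194⌋ = 13; iterate m_{k+1} = d_k·a_k − m_k, d_{k+1} = (194 − m_{k+1}²)/d_k, a_{k+1} = ⌊(a₀ + m_{k+1})/d_{k+1}⌋ (starting m₀ = 0, d₀ = 1), with convergents p_k = a_k·p_{k-1} + p_{k-2}, q_k = a_k·q_{k-1} + q_{k-2} (p₋₁ = 1, q₋₁ = 0):
  k = 0: a₀ = 13; p₀/q₀ = 13/1; p₀² − 194·q₀² = 169 − 194 = -25.
  k = 1: m = 13, d = 25, a = ⌊(13 + 13)/25⌋ = 1; p/q = (1·13 + 1)/(1·1 + 0) = 14/1; p² − 194·q² = 196 − 194 = 2.
  k = 2: m = 12, d = 2, a = ⌊(13 + 12)/2⌋ = 12; p/q = (12·14 + 13)/(12·1 + 1) = 181/13; p² − 194·q² = 32761 − 32786 = -25.
  k = 3: m = 12, d = 25, a = ⌊(13 + 12)/25⌋ = 1; p/q = (1·181 + 14)/(1·13 + 1) = 195/14; p² − 194·q² = 38025 − 38024 = 1.
  The first convergent with p² − 194·q² = 1 gives the fundamental solution (x₁, y₁) = (195, 14).
Step 2: Apply the recurrence (x_{n+1}, y_{n+1}) = (x₁x_n + 194y₁y_n, x₁y_n + y₁x_n) repeatedly.
  From (x_1, y_1) = (195, 14): x_2 = 195·195 + 194·14·14 = 76049; y_2 = 195·14 + 14·195 = 5460.
Step 3: Verify x_2² - 194·y_2² = 5783450401 - 5783450400 = 1 (should be 1). ✓

(x_1, y_1) = (195, 14); (x_2, y_2) = (76049, 5460).


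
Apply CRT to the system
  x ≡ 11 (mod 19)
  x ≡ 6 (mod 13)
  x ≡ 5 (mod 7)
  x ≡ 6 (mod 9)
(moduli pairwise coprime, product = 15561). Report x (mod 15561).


Product of moduli M = 19 · 13 · 7 · 9 = 15561.
Merge one congruence at a time:
  Start: x ≡ 11 (mod 19).
  Combine with x ≡ 6 (mod 13); new modulus lcm = 247.
    Write x = 11 + 19·t and substitute into x ≡ 6 (mod 13): 19·t ≡ 6 − 11 = -5 (mod 13).
    Reduce coefficients mod 13: 6·t ≡ 8 (mod 13).
    The inverse of 6 mod 13 is 11 (since 6·11 = 66 = 5·13 + 1), so t ≡ 11·8 = 88 ≡ 10 (mod 13).
    Then x = 11 + 19·10 = 201, valid modulo lcm(19, 13) = 247: x ≡ 201 (mod 247).
  Combine with x ≡ 5 (mod 7); new modulus lcm = 1729.
    Write x = 201 + 247·t and substitute into x ≡ 5 (mod 7): 247·t ≡ 5 − 201 = -196 (mod 7).
    Reduce coefficients mod 7: 2·t ≡ 0 (mod 7).
    The inverse of 2 mod 7 is 4 (since 2·4 = 8 = 1·7 + 1), so t ≡ 4·0 = 0 ≡ 0 (mod 7).
    Then x = 201 + 247·0 = 201, valid modulo lcm(247, 7) = 1729: x ≡ 201 (mod 1729).
  Combine with x ≡ 6 (mod 9); new modulus lcm = 15561.
    Write x = 201 + 1729·t and substitute into x ≡ 6 (mod 9): 1729·t ≡ 6 − 201 = -195 (mod 9).
    Reduce coefficients mod 9: 1·t ≡ 3 (mod 9).
    So t ≡ 3 (mod 9).
    Then x = 201 + 1729·3 = 5388, valid modulo lcm(1729, 9) = 15561: x ≡ 5388 (mod 15561).
Verify against each original: 5388 mod 19 = 11, 5388 mod 13 = 6, 5388 mod 7 = 5, 5388 mod 9 = 6.

x ≡ 5388 (mod 15561).
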